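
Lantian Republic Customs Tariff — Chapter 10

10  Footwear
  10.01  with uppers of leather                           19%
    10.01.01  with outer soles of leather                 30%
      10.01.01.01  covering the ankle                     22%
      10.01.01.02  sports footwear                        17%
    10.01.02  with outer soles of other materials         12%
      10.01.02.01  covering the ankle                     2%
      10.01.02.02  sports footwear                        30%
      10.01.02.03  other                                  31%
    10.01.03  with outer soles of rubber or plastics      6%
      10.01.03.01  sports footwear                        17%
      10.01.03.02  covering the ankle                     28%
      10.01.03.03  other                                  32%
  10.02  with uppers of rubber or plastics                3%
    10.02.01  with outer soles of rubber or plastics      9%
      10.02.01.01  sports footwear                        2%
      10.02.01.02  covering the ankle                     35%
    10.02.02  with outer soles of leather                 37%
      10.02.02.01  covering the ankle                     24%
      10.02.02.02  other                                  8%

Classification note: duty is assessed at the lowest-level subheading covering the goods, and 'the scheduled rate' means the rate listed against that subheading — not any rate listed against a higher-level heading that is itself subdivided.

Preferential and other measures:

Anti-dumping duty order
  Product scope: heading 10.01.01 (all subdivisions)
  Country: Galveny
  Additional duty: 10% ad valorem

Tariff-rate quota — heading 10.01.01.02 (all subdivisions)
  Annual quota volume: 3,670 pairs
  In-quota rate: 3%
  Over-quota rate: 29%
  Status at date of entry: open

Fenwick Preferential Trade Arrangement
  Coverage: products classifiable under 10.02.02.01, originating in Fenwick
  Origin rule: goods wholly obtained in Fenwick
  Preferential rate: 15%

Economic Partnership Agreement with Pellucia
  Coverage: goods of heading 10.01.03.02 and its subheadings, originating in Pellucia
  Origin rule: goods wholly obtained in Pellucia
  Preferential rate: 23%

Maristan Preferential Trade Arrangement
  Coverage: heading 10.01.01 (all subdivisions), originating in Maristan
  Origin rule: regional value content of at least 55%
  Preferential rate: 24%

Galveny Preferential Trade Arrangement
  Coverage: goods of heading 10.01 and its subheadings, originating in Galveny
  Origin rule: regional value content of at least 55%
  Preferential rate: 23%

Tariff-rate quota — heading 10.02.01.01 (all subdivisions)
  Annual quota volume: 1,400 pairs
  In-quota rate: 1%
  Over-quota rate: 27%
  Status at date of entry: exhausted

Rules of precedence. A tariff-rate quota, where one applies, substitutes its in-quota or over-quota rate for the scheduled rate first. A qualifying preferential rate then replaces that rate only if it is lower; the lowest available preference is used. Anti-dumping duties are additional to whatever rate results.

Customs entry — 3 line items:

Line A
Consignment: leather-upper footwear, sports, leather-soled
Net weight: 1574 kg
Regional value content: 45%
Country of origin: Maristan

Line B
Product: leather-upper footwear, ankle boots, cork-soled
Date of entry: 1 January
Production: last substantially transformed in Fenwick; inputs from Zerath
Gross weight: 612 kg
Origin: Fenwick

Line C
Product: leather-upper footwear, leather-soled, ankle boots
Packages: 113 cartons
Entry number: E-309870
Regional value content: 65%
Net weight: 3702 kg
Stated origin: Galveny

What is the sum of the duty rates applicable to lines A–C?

37%

Line A: leather-upper → 10.01; leather-soled → 10.01.01; sports → 10.01.01.02. Scheduled 17%. quota on 10.01.01.02 open → in-quota 3%; Maristan agreement on 10.01.01: RVC < 55%. → 3%.
Line B: leather-upper → 10.01; cork-soled → 10.01.02; ankle boots → 10.01.02.01. Scheduled 2%. Fenwick agreement on 10.02.02.01: 10.01.02.01 not covered. → 2%.
Line C: leather-upper → 10.01; leather-soled → 10.01.01; ankle boots → 10.01.01.01. Scheduled 22%. Galveny agreement on 10.01: RVC ≥ 55% → 23% available; preference 23% not lower than 22% → no reduction; anti-dumping (Galveny, 10.01.01): +10%; total 22% + 10% = 32%. → 32%.
Sum: 3% + 2% + 32% = 37%.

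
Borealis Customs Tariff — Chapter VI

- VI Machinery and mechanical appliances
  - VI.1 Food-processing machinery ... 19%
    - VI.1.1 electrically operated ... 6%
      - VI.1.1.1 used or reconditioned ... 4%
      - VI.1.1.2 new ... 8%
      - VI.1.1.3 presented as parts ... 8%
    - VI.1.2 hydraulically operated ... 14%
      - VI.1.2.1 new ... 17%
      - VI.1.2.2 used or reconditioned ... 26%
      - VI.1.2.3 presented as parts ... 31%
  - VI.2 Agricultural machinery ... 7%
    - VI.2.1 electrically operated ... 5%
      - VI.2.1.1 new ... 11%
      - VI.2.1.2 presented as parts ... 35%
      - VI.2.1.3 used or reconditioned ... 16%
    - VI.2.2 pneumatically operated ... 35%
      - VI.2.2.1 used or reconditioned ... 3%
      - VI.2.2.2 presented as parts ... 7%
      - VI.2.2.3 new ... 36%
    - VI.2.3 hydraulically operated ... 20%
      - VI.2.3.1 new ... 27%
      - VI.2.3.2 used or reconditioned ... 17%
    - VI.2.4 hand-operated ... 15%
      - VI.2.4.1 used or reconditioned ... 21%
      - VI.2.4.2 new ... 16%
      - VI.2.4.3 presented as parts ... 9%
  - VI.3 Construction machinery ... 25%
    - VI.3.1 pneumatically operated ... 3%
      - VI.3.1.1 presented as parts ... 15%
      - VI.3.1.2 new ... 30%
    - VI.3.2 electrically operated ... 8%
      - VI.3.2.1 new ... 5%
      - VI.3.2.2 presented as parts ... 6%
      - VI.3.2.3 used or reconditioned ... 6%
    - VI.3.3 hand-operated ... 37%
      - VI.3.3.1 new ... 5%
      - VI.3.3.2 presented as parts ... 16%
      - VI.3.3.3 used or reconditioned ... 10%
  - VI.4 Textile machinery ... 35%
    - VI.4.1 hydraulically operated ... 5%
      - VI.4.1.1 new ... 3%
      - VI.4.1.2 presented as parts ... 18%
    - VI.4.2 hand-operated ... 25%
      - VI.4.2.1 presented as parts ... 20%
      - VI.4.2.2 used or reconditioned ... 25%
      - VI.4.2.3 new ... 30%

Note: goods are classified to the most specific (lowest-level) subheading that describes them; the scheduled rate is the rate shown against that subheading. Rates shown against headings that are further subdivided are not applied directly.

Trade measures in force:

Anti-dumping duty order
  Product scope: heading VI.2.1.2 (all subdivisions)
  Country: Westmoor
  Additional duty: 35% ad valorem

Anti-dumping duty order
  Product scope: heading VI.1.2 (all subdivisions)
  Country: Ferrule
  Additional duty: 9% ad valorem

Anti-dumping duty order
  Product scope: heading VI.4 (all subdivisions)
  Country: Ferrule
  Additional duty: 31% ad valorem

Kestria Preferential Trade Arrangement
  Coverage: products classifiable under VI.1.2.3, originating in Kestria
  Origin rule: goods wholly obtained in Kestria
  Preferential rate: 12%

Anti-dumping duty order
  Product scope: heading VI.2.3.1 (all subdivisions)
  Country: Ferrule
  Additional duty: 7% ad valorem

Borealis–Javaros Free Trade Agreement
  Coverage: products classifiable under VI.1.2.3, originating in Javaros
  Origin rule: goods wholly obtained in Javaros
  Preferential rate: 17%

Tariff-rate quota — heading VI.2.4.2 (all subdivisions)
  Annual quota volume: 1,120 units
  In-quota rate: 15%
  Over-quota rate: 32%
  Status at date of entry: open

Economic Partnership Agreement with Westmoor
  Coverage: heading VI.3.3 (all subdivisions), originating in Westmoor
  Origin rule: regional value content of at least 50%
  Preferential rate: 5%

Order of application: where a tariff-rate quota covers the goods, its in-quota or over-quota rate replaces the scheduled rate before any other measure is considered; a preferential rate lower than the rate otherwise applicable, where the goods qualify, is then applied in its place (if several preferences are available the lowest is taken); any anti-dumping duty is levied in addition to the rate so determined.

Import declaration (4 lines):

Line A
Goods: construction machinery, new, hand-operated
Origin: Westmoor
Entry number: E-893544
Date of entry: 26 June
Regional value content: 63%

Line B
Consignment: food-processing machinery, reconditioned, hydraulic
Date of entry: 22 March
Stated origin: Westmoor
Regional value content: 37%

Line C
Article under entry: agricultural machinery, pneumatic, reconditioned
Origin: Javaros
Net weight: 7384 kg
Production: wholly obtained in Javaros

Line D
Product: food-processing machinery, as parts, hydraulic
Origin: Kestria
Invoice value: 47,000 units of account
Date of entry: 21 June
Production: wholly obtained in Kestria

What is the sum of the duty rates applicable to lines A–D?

Line A: construction → VI.3; hand-operated → VI.3.3; new → VI.3.3.1. Scheduled 5%. Westmoor agreement on VI.3.3: RVC ≥ 50% → 5% available; preference 5% not lower than 5% → no reduction. → 5%.
Line B: food-processing → VI.1; hydraulic → VI.1.2; reconditioned → VI.1.2.2. Scheduled 26%. Westmoor agreement on VI.3.3: VI.1.2.2 not covered. → 26%.
Line C: agricultural → VI.2; pneumatic → VI.2.2; reconditioned → VI.2.2.1. Scheduled 3%. Javaros agreement on VI.1.2.3: VI.2.2.1 not covered. → 3%.
Line D: food-processing → VI.1; hydraulic → VI.1.2; as parts → VI.1.2.3. Scheduled 31%. Kestria agreement on VI.1.2.3: wholly obtained → 12% available; preferential 12%. → 12%.
Sum: 5% + 26% + 3% + 12% = 46%.

46%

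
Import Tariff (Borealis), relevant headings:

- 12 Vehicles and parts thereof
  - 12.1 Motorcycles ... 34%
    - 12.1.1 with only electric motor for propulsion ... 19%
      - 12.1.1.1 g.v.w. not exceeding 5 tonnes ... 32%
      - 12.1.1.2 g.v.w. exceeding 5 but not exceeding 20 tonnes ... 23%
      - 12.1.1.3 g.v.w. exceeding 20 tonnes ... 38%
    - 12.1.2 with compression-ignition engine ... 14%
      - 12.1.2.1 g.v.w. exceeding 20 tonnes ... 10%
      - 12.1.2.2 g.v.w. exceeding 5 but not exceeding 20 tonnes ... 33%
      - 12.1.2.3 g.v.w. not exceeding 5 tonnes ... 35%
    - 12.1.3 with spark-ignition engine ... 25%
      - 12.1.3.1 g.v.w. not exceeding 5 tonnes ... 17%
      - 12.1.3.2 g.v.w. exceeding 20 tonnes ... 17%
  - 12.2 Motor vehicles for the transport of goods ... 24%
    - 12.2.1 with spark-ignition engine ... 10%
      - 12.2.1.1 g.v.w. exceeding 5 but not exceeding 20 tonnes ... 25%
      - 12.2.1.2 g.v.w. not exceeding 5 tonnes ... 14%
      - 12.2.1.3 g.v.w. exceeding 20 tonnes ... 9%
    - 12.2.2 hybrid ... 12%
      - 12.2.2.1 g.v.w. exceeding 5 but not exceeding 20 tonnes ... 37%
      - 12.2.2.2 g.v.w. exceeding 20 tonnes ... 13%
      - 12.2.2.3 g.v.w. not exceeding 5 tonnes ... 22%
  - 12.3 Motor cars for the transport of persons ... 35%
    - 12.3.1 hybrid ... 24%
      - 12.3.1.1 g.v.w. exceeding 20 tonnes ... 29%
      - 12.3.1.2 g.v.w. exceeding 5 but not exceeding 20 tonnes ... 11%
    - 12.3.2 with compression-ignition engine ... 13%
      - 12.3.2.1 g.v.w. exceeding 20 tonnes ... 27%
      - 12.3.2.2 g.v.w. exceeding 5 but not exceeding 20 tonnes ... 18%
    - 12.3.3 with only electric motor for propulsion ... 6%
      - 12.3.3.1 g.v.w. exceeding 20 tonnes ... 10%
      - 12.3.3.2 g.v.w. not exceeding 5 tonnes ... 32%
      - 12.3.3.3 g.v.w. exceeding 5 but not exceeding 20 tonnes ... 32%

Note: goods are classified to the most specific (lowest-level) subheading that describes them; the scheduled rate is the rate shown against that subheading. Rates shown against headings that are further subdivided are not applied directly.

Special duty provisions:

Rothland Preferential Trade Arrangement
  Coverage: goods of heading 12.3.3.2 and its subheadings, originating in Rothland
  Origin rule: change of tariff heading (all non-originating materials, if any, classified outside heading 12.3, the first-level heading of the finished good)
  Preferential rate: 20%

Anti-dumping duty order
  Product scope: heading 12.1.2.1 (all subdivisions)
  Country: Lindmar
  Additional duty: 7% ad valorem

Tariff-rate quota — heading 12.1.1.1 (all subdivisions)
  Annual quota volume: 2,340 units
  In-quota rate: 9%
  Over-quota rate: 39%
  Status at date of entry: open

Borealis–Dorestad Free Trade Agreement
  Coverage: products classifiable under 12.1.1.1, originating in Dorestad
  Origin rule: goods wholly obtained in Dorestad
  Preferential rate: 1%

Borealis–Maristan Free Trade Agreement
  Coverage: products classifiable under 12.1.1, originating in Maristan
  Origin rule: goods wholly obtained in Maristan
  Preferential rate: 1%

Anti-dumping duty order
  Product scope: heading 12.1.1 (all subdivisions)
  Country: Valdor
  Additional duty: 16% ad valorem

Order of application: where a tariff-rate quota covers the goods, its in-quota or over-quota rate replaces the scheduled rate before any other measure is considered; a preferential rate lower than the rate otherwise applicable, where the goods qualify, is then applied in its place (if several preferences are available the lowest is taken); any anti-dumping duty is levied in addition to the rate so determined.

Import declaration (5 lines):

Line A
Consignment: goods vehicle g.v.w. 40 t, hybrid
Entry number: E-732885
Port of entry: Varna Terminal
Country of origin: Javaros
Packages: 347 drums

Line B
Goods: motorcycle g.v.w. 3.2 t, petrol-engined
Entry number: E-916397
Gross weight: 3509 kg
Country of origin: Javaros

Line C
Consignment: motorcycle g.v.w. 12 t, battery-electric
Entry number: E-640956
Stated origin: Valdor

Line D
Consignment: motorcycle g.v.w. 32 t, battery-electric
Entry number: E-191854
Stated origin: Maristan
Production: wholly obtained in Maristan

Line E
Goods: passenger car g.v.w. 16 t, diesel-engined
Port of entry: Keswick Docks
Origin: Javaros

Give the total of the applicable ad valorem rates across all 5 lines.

Line A: goods vehicle → 12.2; hybrid → 12.2.2; g.v.w. 40 t → 12.2.2.2. Scheduled 13%. No special measure applies. → 13%.
Line B: motorcycle → 12.1; petrol-engined → 12.1.3; g.v.w. 3.2 t → 12.1.3.1. Scheduled 17%. No special measure applies. → 17%.
Line C: motorcycle → 12.1; battery-electric → 12.1.1; g.v.w. 12 t → 12.1.1.2. Scheduled 23%. anti-dumping (Valdor, 12.1.1): +16%; total 23% + 16% = 39%. → 39%.
Line D: motorcycle → 12.1; battery-electric → 12.1.1; g.v.w. 32 t → 12.1.1.3. Scheduled 38%. Maristan agreement on 12.1.1: wholly obtained → 1% available; preferential 1%. → 1%.
Line E: passenger car → 12.3; diesel-engined → 12.3.2; g.v.w. 16 t → 12.3.2.2. Scheduled 18%. No special measure applies. → 18%.
Sum: 13% + 17% + 39% + 1% + 18% = 88%.

88%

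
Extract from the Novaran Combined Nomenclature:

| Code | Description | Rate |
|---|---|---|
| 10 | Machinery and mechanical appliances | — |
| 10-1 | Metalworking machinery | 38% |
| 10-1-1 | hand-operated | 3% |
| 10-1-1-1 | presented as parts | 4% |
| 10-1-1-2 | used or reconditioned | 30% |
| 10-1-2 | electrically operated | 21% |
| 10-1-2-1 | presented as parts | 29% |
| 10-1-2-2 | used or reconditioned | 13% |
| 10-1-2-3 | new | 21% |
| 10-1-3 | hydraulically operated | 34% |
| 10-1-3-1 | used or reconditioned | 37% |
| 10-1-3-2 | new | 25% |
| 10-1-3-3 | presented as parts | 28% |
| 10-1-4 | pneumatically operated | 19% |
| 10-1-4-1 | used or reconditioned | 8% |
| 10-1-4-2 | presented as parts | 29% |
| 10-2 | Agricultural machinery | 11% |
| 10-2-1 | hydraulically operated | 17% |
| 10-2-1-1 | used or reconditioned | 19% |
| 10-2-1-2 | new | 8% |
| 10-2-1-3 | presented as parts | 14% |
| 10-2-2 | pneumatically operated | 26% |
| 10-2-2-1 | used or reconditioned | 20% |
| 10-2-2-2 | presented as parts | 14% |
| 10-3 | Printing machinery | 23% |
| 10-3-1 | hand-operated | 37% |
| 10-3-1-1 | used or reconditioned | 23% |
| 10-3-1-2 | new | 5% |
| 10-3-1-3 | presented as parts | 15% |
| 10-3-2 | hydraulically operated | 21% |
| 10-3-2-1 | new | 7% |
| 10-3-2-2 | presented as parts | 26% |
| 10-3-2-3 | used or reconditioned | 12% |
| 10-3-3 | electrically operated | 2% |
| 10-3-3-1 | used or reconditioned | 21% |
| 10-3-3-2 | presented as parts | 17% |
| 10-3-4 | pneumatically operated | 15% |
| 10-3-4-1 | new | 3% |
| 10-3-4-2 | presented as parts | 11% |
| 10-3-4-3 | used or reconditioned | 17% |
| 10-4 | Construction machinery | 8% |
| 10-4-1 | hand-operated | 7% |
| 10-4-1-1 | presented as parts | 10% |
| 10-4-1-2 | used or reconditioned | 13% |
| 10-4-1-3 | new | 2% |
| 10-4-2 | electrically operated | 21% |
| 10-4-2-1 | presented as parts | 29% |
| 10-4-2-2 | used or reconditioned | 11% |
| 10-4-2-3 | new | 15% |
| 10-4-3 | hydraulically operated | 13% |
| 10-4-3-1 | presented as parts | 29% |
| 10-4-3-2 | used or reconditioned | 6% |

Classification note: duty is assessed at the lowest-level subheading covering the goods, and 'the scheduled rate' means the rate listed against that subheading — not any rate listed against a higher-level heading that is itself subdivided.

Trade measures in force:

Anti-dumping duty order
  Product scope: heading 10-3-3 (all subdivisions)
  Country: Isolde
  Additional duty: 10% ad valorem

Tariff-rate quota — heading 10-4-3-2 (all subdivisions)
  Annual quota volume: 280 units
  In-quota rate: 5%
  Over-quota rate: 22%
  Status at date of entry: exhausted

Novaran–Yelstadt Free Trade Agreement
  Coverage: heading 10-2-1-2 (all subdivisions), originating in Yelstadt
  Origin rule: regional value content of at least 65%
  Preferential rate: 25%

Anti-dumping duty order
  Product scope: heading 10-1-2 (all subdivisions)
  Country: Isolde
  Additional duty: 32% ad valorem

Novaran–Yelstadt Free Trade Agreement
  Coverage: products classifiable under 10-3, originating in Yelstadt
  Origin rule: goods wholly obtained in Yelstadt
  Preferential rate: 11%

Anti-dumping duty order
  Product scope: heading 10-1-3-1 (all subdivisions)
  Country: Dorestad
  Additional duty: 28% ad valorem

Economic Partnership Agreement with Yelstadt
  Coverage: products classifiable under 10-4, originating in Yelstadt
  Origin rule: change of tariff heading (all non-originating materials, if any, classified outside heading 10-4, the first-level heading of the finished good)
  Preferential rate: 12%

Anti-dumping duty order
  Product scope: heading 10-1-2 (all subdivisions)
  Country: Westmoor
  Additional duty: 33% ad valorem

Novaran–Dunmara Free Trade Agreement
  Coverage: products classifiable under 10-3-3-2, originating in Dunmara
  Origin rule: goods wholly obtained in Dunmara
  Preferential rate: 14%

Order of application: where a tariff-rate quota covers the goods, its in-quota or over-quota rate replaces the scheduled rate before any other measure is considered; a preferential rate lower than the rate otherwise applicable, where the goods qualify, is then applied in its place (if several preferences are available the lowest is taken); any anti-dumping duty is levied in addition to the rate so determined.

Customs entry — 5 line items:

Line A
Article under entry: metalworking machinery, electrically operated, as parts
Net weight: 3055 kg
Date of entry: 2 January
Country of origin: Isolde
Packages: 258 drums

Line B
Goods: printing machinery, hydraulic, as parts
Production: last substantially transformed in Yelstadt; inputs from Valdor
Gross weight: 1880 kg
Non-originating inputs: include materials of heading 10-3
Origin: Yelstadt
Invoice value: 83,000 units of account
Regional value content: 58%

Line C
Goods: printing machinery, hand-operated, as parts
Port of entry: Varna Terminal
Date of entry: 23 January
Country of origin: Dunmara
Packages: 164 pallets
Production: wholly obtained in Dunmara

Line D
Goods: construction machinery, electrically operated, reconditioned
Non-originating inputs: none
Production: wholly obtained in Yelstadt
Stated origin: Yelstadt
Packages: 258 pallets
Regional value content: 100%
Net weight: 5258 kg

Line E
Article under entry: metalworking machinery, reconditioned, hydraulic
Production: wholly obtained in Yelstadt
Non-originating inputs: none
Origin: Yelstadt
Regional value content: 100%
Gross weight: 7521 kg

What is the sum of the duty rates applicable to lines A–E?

150%

Line A: metalworking → 10-1; electrically operated → 10-1-2; as parts → 10-1-2-1. Scheduled 29%. anti-dumping (Isolde, 10-1-2): +32%; total 29% + 32% = 61%. → 61%.
Line B: printing → 10-3; hydraulic → 10-3-2; as parts → 10-3-2-2. Scheduled 26%. Yelstadt agreement on 10-2-1-2: 10-3-2-2 not covered; Yelstadt agreement on 10-3: not wholly obtained; Yelstadt agreement on 10-4: 10-3-2-2 not covered. → 26%.
Line C: printing → 10-3; hand-operated → 10-3-1; as parts → 10-3-1-3. Scheduled 15%. Dunmara agreement on 10-3-3-2: 10-3-1-3 not covered. → 15%.
Line D: construction → 10-4; electrically operated → 10-4-2; reconditioned → 10-4-2-2. Scheduled 11%. Yelstadt agreement on 10-2-1-2: 10-4-2-2 not covered; Yelstadt agreement on 10-3: 10-4-2-2 not covered; Yelstadt agreement on 10-4: CTH met → 12% available; preference 12% not lower than 11% → no reduction. → 11%.
Line E: metalworking → 10-1; hydraulic → 10-1-3; reconditioned → 10-1-3-1. Scheduled 37%. Yelstadt agreement on 10-2-1-2: 10-1-3-1 not covered; Yelstadt agreement on 10-3: 10-1-3-1 not covered; Yelstadt agreement on 10-4: 10-1-3-1 not covered. → 37%.
Sum: 61% + 26% + 15% + 11% + 37% = 150%.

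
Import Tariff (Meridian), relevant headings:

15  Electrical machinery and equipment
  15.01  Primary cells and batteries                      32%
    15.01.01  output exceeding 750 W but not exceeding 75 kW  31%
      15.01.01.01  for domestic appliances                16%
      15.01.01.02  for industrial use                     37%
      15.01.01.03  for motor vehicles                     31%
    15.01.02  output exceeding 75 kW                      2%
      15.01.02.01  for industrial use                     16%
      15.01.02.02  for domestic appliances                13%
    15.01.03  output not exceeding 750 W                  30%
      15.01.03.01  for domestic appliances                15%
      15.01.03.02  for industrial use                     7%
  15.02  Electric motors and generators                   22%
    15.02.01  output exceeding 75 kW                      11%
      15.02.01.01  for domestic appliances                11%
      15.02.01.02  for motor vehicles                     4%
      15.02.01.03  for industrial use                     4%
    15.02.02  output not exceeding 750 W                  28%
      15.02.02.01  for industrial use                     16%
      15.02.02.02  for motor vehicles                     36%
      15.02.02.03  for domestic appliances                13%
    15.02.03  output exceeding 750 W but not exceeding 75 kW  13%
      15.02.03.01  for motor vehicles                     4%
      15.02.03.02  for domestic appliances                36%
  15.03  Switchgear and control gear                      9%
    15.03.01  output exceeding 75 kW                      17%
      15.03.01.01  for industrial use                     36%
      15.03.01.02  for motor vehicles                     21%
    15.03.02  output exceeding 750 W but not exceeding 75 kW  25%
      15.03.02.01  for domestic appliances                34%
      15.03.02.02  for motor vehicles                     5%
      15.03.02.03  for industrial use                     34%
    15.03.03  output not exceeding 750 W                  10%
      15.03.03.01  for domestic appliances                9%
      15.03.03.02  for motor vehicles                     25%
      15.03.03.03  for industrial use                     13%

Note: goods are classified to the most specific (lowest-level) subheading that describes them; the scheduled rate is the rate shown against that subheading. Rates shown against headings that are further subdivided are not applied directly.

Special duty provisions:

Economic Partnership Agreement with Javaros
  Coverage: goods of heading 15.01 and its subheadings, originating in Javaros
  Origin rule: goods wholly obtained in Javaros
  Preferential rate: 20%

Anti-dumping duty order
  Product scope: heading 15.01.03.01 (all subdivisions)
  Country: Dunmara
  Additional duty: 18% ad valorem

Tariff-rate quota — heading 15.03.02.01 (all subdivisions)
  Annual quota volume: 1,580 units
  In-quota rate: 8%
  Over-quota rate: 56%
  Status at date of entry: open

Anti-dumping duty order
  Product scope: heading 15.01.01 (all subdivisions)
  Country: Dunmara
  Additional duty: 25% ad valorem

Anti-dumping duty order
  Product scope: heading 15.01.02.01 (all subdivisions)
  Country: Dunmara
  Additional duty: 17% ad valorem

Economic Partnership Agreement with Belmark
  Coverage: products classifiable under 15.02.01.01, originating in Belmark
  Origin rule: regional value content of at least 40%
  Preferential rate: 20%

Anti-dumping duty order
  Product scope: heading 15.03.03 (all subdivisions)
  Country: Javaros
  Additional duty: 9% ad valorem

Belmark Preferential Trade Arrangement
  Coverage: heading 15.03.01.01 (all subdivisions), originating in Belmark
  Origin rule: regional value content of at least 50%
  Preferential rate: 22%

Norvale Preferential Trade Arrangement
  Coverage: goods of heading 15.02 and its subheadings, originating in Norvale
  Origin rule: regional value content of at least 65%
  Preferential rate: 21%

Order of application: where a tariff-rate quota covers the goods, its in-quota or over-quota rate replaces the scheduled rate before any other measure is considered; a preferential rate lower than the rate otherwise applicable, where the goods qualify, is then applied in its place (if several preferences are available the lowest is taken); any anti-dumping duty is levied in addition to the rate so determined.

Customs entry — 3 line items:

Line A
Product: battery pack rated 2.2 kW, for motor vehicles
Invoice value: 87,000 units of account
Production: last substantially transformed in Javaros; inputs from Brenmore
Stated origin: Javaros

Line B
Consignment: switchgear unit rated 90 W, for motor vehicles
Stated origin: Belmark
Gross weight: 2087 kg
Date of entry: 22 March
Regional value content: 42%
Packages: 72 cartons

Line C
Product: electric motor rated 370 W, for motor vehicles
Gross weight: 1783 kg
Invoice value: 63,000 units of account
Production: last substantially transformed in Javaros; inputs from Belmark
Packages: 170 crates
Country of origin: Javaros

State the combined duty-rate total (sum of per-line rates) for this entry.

Line A: battery pack → 15.01; rated 2.2 kW → 15.01.01; for motor vehicles → 15.01.01.03. Scheduled 31%. Javaros agreement on 15.01: not wholly obtained. → 31%.
Line B: switchgear unit → 15.03; rated 90 W → 15.03.03; for motor vehicles → 15.03.03.02. Scheduled 25%. Belmark agreement on 15.02.01.01: 15.03.03.02 not covered; Belmark agreement on 15.03.01.01: 15.03.03.02 not covered. → 25%.
Line C: electric motor → 15.02; rated 370 W → 15.02.02; for motor vehicles → 15.02.02.02. Scheduled 36%. Javaros agreement on 15.01: 15.02.02.02 not covered. → 36%.
Sum: 31% + 25% + 36% = 92%.

92%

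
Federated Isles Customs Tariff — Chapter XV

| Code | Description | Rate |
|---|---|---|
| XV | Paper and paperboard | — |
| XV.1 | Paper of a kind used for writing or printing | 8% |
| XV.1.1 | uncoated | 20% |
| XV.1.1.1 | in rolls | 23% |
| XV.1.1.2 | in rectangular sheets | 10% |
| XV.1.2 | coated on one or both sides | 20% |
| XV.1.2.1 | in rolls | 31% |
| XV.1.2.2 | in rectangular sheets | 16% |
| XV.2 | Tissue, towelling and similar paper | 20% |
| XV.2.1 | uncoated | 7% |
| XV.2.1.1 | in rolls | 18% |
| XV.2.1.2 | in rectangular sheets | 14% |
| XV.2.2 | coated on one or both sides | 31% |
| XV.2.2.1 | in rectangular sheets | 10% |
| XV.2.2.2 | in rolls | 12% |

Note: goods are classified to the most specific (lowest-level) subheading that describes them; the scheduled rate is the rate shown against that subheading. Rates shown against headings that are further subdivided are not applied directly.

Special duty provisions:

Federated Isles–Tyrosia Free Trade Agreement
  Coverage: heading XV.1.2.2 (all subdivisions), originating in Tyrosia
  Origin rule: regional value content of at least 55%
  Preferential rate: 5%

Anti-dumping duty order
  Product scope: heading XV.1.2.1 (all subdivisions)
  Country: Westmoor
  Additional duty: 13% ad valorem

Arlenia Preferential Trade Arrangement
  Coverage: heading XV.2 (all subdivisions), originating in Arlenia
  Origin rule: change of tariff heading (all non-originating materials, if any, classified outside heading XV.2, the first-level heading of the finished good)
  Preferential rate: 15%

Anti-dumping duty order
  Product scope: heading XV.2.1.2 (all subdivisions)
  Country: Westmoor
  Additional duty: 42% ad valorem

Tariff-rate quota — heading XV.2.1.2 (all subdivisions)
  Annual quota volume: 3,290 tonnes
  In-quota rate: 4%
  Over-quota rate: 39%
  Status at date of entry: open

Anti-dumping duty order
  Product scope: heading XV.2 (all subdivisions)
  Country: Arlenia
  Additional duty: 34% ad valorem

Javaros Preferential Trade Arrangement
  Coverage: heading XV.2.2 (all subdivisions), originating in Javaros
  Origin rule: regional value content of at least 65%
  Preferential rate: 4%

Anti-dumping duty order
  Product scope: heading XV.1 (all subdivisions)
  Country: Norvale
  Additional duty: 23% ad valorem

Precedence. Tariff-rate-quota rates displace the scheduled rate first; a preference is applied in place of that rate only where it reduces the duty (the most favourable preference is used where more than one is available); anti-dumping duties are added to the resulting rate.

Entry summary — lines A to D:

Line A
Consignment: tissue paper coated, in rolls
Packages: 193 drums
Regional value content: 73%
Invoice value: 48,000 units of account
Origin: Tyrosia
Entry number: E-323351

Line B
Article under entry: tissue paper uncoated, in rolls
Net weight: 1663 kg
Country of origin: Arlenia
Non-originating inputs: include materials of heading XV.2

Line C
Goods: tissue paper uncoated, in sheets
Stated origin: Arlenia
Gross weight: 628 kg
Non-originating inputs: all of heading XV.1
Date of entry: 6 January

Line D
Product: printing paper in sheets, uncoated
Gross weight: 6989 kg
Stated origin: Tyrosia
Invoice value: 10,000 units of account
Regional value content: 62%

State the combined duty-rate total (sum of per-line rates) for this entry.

112%

Line A: tissue paper → XV.2; coated → XV.2.2; in rolls → XV.2.2.2. Scheduled 12%. Tyrosia agreement on XV.1.2.2: XV.2.2.2 not covered. → 12%.
Line B: tissue paper → XV.2; uncoated → XV.2.1; in rolls → XV.2.1.1. Scheduled 18%. Arlenia agreement on XV.2: CTH not met; anti-dumping (Arlenia, XV.2): +34%; total 18% + 34% = 52%. → 52%.
Line C: tissue paper → XV.2; uncoated → XV.2.1; in sheets → XV.2.1.2. Scheduled 14%. quota on XV.2.1.2 open → in-quota 4%; Arlenia agreement on XV.2: CTH met → 15% available; preference 15% not lower than 4% → no reduction; anti-dumping (Arlenia, XV.2): +34%; total 4% + 34% = 38%. → 38%.
Line D: printing paper → XV.1; uncoated → XV.1.1; in sheets → XV.1.1.2. Scheduled 10%. Tyrosia agreement on XV.1.2.2: XV.1.1.2 not covered. → 10%.
Sum: 12% + 52% + 38% + 10% = 112%.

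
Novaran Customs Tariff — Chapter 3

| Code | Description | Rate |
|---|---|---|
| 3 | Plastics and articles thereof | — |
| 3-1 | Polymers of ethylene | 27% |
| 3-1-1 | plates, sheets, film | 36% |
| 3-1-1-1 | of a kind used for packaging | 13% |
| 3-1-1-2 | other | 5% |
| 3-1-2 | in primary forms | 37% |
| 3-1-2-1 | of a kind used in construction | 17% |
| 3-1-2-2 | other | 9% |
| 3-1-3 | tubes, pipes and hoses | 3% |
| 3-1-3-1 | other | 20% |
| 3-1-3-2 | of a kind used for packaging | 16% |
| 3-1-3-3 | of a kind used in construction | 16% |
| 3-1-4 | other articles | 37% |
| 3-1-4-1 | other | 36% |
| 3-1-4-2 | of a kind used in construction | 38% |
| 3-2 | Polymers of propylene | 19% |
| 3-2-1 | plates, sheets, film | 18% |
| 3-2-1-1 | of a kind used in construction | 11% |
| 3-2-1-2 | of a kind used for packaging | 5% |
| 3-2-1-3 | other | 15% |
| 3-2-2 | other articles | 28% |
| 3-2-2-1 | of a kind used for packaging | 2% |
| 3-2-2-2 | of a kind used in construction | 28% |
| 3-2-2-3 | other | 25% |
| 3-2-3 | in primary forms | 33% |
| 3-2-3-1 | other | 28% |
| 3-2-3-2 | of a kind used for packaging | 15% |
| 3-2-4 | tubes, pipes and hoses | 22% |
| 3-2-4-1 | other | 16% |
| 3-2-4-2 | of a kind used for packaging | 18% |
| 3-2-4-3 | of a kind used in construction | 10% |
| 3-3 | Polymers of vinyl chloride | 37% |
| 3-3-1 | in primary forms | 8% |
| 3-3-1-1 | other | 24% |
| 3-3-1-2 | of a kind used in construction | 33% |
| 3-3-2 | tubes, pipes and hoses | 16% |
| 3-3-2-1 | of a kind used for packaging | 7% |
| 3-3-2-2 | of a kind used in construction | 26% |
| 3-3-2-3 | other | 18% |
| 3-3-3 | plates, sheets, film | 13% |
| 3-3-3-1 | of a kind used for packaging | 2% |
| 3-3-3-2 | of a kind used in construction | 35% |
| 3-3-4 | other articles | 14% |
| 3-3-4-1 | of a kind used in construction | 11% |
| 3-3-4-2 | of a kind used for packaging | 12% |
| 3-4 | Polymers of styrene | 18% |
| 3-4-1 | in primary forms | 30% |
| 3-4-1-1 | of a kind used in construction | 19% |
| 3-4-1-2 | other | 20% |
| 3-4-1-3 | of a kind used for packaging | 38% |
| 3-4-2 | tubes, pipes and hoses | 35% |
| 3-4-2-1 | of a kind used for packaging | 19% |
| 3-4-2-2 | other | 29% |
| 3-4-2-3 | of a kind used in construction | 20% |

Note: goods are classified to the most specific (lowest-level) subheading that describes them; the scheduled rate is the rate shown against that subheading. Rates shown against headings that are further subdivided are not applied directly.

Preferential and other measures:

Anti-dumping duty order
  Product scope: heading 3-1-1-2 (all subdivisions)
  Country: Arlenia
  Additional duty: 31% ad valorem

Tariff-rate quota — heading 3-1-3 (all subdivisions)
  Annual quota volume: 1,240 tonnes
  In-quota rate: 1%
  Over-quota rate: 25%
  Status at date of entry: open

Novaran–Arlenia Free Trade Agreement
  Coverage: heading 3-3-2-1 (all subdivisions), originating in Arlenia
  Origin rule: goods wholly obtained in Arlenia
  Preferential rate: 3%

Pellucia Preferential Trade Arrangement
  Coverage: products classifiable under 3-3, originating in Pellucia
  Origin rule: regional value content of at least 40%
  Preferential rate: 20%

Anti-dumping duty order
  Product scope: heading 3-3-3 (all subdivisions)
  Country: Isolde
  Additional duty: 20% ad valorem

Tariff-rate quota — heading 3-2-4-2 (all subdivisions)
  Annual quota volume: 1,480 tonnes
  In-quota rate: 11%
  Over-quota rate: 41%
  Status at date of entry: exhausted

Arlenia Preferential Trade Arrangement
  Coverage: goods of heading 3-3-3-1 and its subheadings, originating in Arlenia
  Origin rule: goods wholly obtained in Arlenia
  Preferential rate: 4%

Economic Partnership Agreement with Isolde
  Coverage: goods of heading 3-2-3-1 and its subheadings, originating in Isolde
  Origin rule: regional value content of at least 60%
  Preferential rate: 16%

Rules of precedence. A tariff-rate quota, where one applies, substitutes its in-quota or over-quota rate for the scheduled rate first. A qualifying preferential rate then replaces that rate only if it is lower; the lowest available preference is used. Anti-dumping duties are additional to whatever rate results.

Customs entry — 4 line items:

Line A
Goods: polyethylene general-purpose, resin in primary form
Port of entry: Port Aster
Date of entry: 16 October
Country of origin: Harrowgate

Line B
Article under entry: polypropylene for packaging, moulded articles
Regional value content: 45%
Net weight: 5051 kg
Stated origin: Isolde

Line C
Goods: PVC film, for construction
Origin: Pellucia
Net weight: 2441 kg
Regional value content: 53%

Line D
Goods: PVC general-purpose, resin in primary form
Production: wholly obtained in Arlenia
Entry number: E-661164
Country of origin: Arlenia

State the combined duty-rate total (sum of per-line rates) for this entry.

Line A: polyethylene → 3-1; resin in primary form → 3-1-2; general-purpose → 3-1-2-2. Scheduled 9%. No special measure applies. → 9%.
Line B: polypropylene → 3-2; moulded articles → 3-2-2; for packaging → 3-2-2-1. Scheduled 2%. Isolde agreement on 3-2-3-1: 3-2-2-1 not covered. → 2%.
Line C: PVC → 3-3; film → 3-3-3; for construction → 3-3-3-2. Scheduled 35%. Pellucia agreement on 3-3: RVC ≥ 40% → 20% available; preferential 20%. → 20%.
Line D: PVC → 3-3; resin in primary form → 3-3-1; general-purpose → 3-3-1-1. Scheduled 24%. Arlenia agreement on 3-3-2-1: 3-3-1-1 not covered; Arlenia agreement on 3-3-3-1: 3-3-1-1 not covered. → 24%.
Sum: 9% + 2% + 20% + 24% = 55%.

55%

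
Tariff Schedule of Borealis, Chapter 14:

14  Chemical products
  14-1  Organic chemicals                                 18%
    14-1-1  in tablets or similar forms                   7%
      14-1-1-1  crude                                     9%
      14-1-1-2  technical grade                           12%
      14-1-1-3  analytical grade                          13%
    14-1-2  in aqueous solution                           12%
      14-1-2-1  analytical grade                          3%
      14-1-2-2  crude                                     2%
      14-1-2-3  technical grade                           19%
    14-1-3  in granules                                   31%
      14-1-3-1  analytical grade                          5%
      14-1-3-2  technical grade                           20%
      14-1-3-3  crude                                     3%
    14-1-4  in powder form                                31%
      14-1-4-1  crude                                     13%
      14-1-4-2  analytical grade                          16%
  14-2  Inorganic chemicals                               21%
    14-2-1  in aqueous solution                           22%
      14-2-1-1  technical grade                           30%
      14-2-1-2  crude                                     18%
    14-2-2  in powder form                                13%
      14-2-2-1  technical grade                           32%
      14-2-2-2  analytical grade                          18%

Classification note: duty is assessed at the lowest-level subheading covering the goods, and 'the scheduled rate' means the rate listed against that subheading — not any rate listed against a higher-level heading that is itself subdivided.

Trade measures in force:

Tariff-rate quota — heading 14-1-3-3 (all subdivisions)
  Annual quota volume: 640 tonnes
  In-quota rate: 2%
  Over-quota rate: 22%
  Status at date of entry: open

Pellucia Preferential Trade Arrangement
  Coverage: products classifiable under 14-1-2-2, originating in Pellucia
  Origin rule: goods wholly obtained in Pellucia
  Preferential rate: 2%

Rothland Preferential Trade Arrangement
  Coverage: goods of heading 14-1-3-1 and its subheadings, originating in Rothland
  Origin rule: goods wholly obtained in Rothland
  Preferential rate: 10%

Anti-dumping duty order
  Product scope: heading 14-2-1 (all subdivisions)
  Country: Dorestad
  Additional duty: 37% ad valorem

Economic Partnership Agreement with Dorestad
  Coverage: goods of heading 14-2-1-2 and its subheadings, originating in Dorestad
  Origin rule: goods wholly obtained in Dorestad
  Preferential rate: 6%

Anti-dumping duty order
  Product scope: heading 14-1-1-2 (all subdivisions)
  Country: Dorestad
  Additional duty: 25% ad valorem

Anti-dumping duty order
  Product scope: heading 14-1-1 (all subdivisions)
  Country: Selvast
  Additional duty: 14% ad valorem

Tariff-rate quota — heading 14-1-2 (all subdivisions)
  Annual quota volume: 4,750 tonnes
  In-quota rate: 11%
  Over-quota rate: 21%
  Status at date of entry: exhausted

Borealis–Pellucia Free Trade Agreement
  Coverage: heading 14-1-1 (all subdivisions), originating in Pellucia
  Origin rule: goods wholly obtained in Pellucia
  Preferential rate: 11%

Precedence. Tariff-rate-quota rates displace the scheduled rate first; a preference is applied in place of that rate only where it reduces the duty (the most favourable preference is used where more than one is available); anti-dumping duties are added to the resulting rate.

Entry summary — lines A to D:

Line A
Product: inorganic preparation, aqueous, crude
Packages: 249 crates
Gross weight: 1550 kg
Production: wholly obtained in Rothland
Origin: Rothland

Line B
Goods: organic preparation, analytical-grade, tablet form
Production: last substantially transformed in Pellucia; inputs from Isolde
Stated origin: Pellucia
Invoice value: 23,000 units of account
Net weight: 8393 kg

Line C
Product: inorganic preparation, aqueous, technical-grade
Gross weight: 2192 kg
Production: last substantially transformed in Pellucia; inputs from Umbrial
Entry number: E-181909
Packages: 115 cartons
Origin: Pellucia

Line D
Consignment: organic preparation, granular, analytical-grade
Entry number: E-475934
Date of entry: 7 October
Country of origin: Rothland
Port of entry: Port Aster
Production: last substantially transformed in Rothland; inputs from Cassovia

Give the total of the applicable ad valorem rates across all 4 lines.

66%

Line A: inorganic → 14-2; aqueous → 14-2-1; crude → 14-2-1-2. Scheduled 18%. Rothland agreement on 14-1-3-1: 14-2-1-2 not covered. → 18%.
Line B: organic → 14-1; tablet form → 14-1-1; analytical-grade → 14-1-1-3. Scheduled 13%. Pellucia agreement on 14-1-2-2: 14-1-1-3 not covered; Pellucia agreement on 14-1-1: not wholly obtained. → 13%.
Line C: inorganic → 14-2; aqueous → 14-2-1; technical-grade → 14-2-1-1. Scheduled 30%. Pellucia agreement on 14-1-2-2: 14-2-1-1 not covered; Pellucia agreement on 14-1-1: 14-2-1-1 not covered. → 30%.
Line D: organic → 14-1; granular → 14-1-3; analytical-grade → 14-1-3-1. Scheduled 5%. Rothland agreement on 14-1-3-1: not wholly obtained. → 5%.
Sum: 18% + 13% + 30% + 5% = 66%.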